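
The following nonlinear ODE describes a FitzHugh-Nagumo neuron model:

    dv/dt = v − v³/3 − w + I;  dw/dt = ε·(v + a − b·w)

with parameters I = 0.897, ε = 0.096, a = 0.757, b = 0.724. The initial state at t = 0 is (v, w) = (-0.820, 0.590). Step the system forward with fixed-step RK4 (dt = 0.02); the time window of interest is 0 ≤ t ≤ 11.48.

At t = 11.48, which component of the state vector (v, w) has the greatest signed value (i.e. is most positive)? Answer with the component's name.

t=0.000: state=(-0.820, 0.590)
step 1 (dt=0.02): k1=(-0.329, -0.047), k2=(-0.330, -0.047), k3=(-0.330, -0.047), k4=(-0.330, -0.048); state += dt/6·(k1+2k2+2k3+k4)
t=0.020: state=(-0.827, 0.589)
t=0.040: state=(-0.833, 0.588)
t=0.060: state=(-0.840, 0.587)
continuing one RK4 step at a time; state shown every 25 steps (Δt=0.5):
t=0.500: state=(-0.988, 0.563)
t=1.000: state=(-1.142, 0.529)
t=1.500: state=(-1.259, 0.490)
t=2.000: state=(-1.329, 0.448)
t=2.500: state=(-1.360, 0.404)
t=3.000: state=(-1.362, 0.362)
t=3.500: state=(-1.347, 0.321)
t=4.000: state=(-1.321, 0.283)
t=4.500: state=(-1.287, 0.248)
t=5.000: state=(-1.248, 0.215)
t=5.500: state=(-1.205, 0.186)
t=6.000: state=(-1.158, 0.159)
t=6.500: state=(-1.108, 0.136)
t=7.000: state=(-1.052, 0.116)
t=7.500: state=(-0.990, 0.100)
t=8.000: state=(-0.920, 0.087)
t=8.500: state=(-0.839, 0.078)
t=9.000: state=(-0.741, 0.074)
t=9.500: state=(-0.617, 0.075)
t=10.000: state=(-0.451, 0.083)
t=10.500: state=(-0.209, 0.100)
t=11.000: state=(0.165, 0.130)
t=11.480: state=(0.707, 0.179)
compare at T: v=0.707, w=0.179

largest component: v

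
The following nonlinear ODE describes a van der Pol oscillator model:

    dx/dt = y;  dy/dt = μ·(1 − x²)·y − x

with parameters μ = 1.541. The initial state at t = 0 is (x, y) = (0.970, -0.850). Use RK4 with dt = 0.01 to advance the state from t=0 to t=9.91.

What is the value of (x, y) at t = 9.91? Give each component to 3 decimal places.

(x, y) = (-1.579, 0.561)

t=0.000: state=(0.970, -0.850)
step 1 (dt=0.01): k1=(-0.850, -1.047), k2=(-0.855, -1.054), k3=(-0.855, -1.055), k4=(-0.861, -1.062); state += dt/6·(k1+2k2+2k3+k4)
t=0.010: state=(0.961, -0.861)
t=0.020: state=(0.953, -0.871)
t=0.030: state=(0.944, -0.882)
continuing one RK4 step at a time; state shown every 50 steps (Δt=0.5):
t=0.500: state=(0.368, -1.686)
t=1.000: state=(-0.867, -3.137)
t=1.500: state=(-1.929, -0.665)
t=2.000: state=(-1.930, 0.325)
t=2.500: state=(-1.721, 0.488)
t=3.000: state=(-1.443, 0.635)
t=3.500: state=(-1.063, 0.926)
t=4.000: state=(-0.439, 1.705)
t=4.500: state=(0.817, 3.259)
t=5.000: state=(1.950, 0.726)
t=5.500: state=(1.960, -0.319)
t=6.000: state=(1.756, -0.476)
t=6.500: state=(1.486, -0.611)
t=7.000: state=(1.124, -0.871)
t=7.500: state=(0.550, -1.543)
t=8.000: state=(-0.598, -3.140)
t=8.500: state=(-1.887, -1.115)
t=9.000: state=(-1.981, 0.275)
t=9.500: state=(-1.788, 0.460)
t=9.910: state=(-1.579, 0.561)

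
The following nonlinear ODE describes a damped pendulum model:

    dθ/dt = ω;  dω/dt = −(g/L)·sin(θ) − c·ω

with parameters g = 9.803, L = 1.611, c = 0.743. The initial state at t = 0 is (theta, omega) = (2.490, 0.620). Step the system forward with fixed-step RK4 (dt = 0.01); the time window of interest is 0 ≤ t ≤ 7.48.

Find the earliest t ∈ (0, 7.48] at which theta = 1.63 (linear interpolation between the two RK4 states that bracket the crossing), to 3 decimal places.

t=0.000: state=(2.490, 0.620)
step 1 (dt=0.01): k1=(0.620, -4.151), k2=(0.599, -4.121), k3=(0.599, -4.121), k4=(0.579, -4.091); state += dt/6·(k1+2k2+2k3+k4)
t=0.010: state=(2.496, 0.579)
t=0.020: state=(2.502, 0.538)
t=0.030: state=(2.507, 0.498)
continuing one RK4 step at a time; state shown every 25 steps (Δt=0.25):
t=0.250: state=(2.528, -0.284)
t=0.500: state=(2.354, -1.115)
t=0.750: state=(1.960, -2.065)
t=0.880: state=(1.656, -2.604)
next step: t=0.890: state=(1.630, -2.645) — theta has crossed 1.63
linear interpolation between t=0.880 (1.65608) and t=0.890 (1.62983) → t≈0.890

t = 0.890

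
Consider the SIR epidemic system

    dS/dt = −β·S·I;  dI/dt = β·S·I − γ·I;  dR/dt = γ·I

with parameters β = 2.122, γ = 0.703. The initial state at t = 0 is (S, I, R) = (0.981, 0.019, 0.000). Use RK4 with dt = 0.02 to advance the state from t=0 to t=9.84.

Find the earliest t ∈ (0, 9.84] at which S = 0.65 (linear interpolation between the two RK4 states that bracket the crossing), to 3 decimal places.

t=0.000: state=(0.981, 0.019, 0.000)
step 1 (dt=0.02): k1=(-0.040, 0.026, 0.013), k2=(-0.040, 0.027, 0.014), k3=(-0.040, 0.027, 0.014), k4=(-0.041, 0.027, 0.014); state += dt/6·(k1+2k2+2k3+k4)
t=0.020: state=(0.980, 0.020, 0.000)
t=0.040: state=(0.979, 0.020, 0.001)
t=0.060: state=(0.979, 0.021, 0.001)
continuing one RK4 step at a time; state shown every 25 steps (Δt=0.5):
t=0.500: state=(0.953, 0.037, 0.010)
t=1.000: state=(0.902, 0.070, 0.028)
t=1.500: state=(0.815, 0.124, 0.062)
t=2.000: state=(0.689, 0.194, 0.117)
t=2.120: state=(0.654, 0.211, 0.134)
next step: t=2.140: state=(0.648, 0.214, 0.137) — S has crossed 0.65
linear interpolation between t=2.120 (0.65439) and t=2.140 (0.64850) → t≈2.135

t = 2.135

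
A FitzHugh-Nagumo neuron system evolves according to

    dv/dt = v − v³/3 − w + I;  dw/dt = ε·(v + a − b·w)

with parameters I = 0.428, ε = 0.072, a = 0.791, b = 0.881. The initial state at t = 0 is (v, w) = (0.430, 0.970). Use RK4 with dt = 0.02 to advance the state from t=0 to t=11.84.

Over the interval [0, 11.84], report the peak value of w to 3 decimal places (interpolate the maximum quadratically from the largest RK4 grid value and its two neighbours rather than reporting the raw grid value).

max w = 0.990

t=0.000: state=(0.430, 0.970)
step 1 (dt=0.02): k1=(-0.139, 0.026), k2=(-0.140, 0.026), k3=(-0.140, 0.026), k4=(-0.141, 0.026); state += dt/6·(k1+2k2+2k3+k4)
t=0.020: state=(0.427, 0.971)
t=0.040: state=(0.424, 0.971)
t=0.060: state=(0.421, 0.972)
continuing one RK4 step at a time; state shown every 25 steps (Δt=0.5):
t=0.500: state=(0.340, 0.982)
t=1.000: state=(0.195, 0.989)
t=1.500: state=(-0.043, 0.989)
t=2.000: state=(-0.429, 0.978)
t=2.500: state=(-0.981, 0.951)
t=3.000: state=(-1.512, 0.904)
t=3.500: state=(-1.787, 0.845)
t=4.000: state=(-1.865, 0.782)
t=4.500: state=(-1.870, 0.719)
t=5.000: state=(-1.854, 0.658)
t=5.500: state=(-1.832, 0.601)
t=6.000: state=(-1.809, 0.545)
t=6.500: state=(-1.785, 0.493)
t=7.000: state=(-1.762, 0.442)
t=7.500: state=(-1.739, 0.395)
t=8.000: state=(-1.715, 0.349)
t=8.500: state=(-1.693, 0.306)
t=9.000: state=(-1.670, 0.265)
t=9.500: state=(-1.647, 0.226)
t=10.000: state=(-1.625, 0.189)
t=10.500: state=(-1.603, 0.154)
t=11.000: state=(-1.581, 0.121)
t=11.500: state=(-1.559, 0.089)
t=11.840: state=(-1.545, 0.069)
largest grid value and its neighbours: w(1.240)=0.98973, w(1.260)=0.98975, w(1.280)=0.98975
parabola through these three points peaks at t≈1.270 with w≈0.98975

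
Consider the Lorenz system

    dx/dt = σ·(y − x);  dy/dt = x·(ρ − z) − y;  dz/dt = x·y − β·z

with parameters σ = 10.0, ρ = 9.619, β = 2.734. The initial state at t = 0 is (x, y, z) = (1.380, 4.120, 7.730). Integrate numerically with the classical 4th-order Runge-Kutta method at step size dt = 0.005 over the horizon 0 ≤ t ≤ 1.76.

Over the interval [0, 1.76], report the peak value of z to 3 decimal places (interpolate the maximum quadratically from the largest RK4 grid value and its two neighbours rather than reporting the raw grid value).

max z = 10.073

t=0.000: state=(1.380, 4.120, 7.730)
step 1 (dt=0.005): k1=(27.400, -1.513, -15.448), k2=(26.677, -1.324, -15.066), k3=(26.700, -1.329, -15.075), k4=(25.999, -1.140, -14.702); state += dt/6·(k1+2k2+2k3+k4)
t=0.005: state=(1.513, 4.113, 7.655)
t=0.010: state=(1.640, 4.109, 7.583)
t=0.015: state=(1.760, 4.106, 7.515)
continuing one RK4 step at a time; state shown every 20 steps (Δt=0.1):
t=0.100: state=(3.148, 4.305, 6.769)
t=0.200: state=(4.097, 4.932, 6.635)
t=0.300: state=(4.893, 5.648, 7.153)
t=0.400: state=(5.558, 6.094, 8.167)
t=0.500: state=(5.889, 5.988, 9.286)
t=0.600: state=(5.744, 5.377, 9.983)
t=0.700: state=(5.237, 4.642, 9.996)
t=0.800: state=(4.656, 4.130, 9.481)
t=0.900: state=(4.239, 3.944, 8.763)
t=1.000: state=(4.076, 4.042, 8.103)
t=1.100: state=(4.157, 4.344, 7.667)
t=1.200: state=(4.426, 4.764, 7.543)
t=1.300: state=(4.798, 5.185, 7.755)
t=1.400: state=(5.157, 5.467, 8.238)
t=1.500: state=(5.377, 5.492, 8.814)
t=1.600: state=(5.375, 5.258, 9.249)
t=1.700: state=(5.170, 4.897, 9.380)
t=1.760: state=(4.994, 4.691, 9.308)
largest grid value and its neighbours: z(0.645)=10.07191, z(0.650)=10.07300, z(0.655)=10.07240
parabola through these three points peaks at t≈0.651 with z≈10.07301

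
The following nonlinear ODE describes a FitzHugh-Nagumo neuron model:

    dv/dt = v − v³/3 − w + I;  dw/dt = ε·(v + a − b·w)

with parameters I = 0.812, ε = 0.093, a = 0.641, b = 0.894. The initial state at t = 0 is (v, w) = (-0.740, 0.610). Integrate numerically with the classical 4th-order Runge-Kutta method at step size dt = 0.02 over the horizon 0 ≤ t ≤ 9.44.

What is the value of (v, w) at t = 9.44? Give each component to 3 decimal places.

t=0.000: state=(-0.740, 0.610)
step 1 (dt=0.02): k1=(-0.403, -0.060), k2=(-0.404, -0.060), k3=(-0.404, -0.060), k4=(-0.405, -0.061); state += dt/6·(k1+2k2+2k3+k4)
t=0.020: state=(-0.748, 0.609)
t=0.040: state=(-0.756, 0.608)
t=0.060: state=(-0.764, 0.606)
continuing one RK4 step at a time; state shown every 25 steps (Δt=0.5):
t=0.500: state=(-0.951, 0.576)
t=1.000: state=(-1.153, 0.534)
t=1.500: state=(-1.304, 0.485)
t=2.000: state=(-1.391, 0.433)
t=2.500: state=(-1.425, 0.380)
t=3.000: state=(-1.425, 0.329)
t=3.500: state=(-1.406, 0.280)
t=4.000: state=(-1.375, 0.234)
t=4.500: state=(-1.338, 0.192)
t=5.000: state=(-1.296, 0.154)
t=5.500: state=(-1.250, 0.119)
t=6.000: state=(-1.201, 0.087)
t=6.500: state=(-1.148, 0.059)
t=7.000: state=(-1.092, 0.035)
t=7.500: state=(-1.029, 0.014)
t=8.000: state=(-0.959, -0.002)
t=8.500: state=(-0.879, -0.015)
t=9.000: state=(-0.783, -0.023)
t=9.440: state=(-0.679, -0.026)

(v, w) = (-0.679, -0.026)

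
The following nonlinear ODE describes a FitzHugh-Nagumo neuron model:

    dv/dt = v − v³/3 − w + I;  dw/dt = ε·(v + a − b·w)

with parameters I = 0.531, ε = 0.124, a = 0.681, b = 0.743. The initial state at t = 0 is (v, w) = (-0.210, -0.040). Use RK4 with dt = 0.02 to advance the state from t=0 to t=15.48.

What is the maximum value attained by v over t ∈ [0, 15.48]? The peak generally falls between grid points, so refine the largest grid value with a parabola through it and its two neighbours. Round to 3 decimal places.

max v = 1.735

t=0.000: state=(-0.210, -0.040)
step 1 (dt=0.02): k1=(0.364, 0.062), k2=(0.367, 0.062), k3=(0.367, 0.062), k4=(0.370, 0.063); state += dt/6·(k1+2k2+2k3+k4)
t=0.020: state=(-0.203, -0.039)
t=0.040: state=(-0.195, -0.037)
t=0.060: state=(-0.188, -0.036)
continuing one RK4 step at a time; state shown every 25 steps (Δt=0.5):
t=0.500: state=(0.015, -0.003)
t=1.000: state=(0.354, 0.049)
t=1.500: state=(0.831, 0.123)
t=2.000: state=(1.328, 0.225)
t=2.500: state=(1.632, 0.347)
t=3.000: state=(1.729, 0.475)
t=3.500: state=(1.725, 0.600)
t=4.000: state=(1.685, 0.718)
t=4.500: state=(1.632, 0.827)
t=5.000: state=(1.573, 0.928)
t=5.500: state=(1.510, 1.021)
t=6.000: state=(1.445, 1.106)
t=6.500: state=(1.375, 1.183)
t=7.000: state=(1.301, 1.252)
t=7.500: state=(1.220, 1.313)
t=8.000: state=(1.132, 1.367)
t=8.500: state=(1.032, 1.412)
t=9.000: state=(0.914, 1.449)
t=9.500: state=(0.769, 1.476)
t=10.000: state=(0.578, 1.492)
t=10.500: state=(0.305, 1.493)
t=11.000: state=(-0.118, 1.474)
t=11.500: state=(-0.770, 1.423)
t=12.000: state=(-1.492, 1.331)
t=12.500: state=(-1.868, 1.208)
t=13.000: state=(-1.950, 1.078)
t=13.500: state=(-1.936, 0.953)
t=14.000: state=(-1.899, 0.835)
t=14.500: state=(-1.858, 0.725)
t=15.000: state=(-1.815, 0.622)
t=15.480: state=(-1.773, 0.531)
largest grid value and its neighbours: v(3.180)=1.73468, v(3.200)=1.73472, v(3.220)=1.73466
parabola through these three points peaks at t≈3.199 with v≈1.73472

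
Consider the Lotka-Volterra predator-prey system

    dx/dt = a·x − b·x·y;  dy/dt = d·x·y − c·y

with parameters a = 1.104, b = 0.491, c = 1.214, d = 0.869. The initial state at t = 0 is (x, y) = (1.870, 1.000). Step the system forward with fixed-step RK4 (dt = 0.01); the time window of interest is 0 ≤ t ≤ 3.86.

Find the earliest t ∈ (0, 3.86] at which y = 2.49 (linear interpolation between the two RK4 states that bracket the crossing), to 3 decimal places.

t = 1.041

t=0.000: state=(1.870, 1.000)
step 1 (dt=0.01): k1=(1.146, 0.411), k2=(1.148, 0.417), k3=(1.148, 0.417), k4=(1.149, 0.423); state += dt/6·(k1+2k2+2k3+k4)
t=0.010: state=(1.881, 1.004)
t=0.020: state=(1.893, 1.008)
t=0.030: state=(1.905, 1.013)
continuing one RK4 step at a time; state shown every 20 steps (Δt=0.2):
t=0.200: state=(2.104, 1.108)
t=0.400: state=(2.335, 1.278)
t=0.600: state=(2.538, 1.532)
t=0.800: state=(2.678, 1.894)
t=1.000: state=(2.711, 2.377)
t=1.040: state=(2.701, 2.488)
next step: t=1.050: state=(2.697, 2.516) — y has crossed 2.49
linear interpolation between t=1.040 (2.48768) and t=1.050 (2.51598) → t≈1.041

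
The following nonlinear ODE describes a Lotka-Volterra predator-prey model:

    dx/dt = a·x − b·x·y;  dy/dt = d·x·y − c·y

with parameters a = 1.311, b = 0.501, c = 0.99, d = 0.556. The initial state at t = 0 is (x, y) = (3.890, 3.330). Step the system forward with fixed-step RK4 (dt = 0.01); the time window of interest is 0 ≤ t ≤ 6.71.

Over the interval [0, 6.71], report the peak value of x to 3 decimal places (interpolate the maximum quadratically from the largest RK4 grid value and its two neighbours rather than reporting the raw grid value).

max x = 4.025

t=0.000: state=(3.890, 3.330)
step 1 (dt=0.01): k1=(-1.390, 3.906), k2=(-1.426, 3.916), k3=(-1.426, 3.915), k4=(-1.461, 3.925); state += dt/6·(k1+2k2+2k3+k4)
t=0.010: state=(3.876, 3.369)
t=0.020: state=(3.861, 3.408)
t=0.030: state=(3.845, 3.448)
continuing one RK4 step at a time; state shown every 25 steps (Δt=0.25):
t=0.250: state=(3.343, 4.317)
t=0.500: state=(2.565, 5.086)
t=0.750: state=(1.838, 5.382)
t=1.000: state=(1.308, 5.216)
t=1.250: state=(0.970, 4.762)
t=1.500: state=(0.768, 4.190)
t=1.750: state=(0.654, 3.608)
t=2.000: state=(0.598, 3.072)
t=2.250: state=(0.582, 2.602)
t=2.500: state=(0.598, 2.205)
t=2.750: state=(0.644, 1.876)
t=3.000: state=(0.719, 1.609)
t=3.250: state=(0.826, 1.398)
t=3.500: state=(0.973, 1.237)
t=3.750: state=(1.166, 1.120)
t=4.000: state=(1.413, 1.045)
t=4.250: state=(1.725, 1.014)
t=4.500: state=(2.107, 1.032)
t=4.750: state=(2.559, 1.114)
t=5.000: state=(3.059, 1.284)
t=5.250: state=(3.553, 1.589)
t=5.500: state=(3.925, 2.091)
t=5.750: state=(4.010, 2.846)
t=6.000: state=(3.673, 3.809)
t=6.250: state=(2.979, 4.735)
t=6.500: state=(2.195, 5.293)
t=6.710: state=(1.644, 5.372)
largest grid value and its neighbours: x(5.670)=4.02464, x(5.680)=4.02514, x(5.690)=4.02498
parabola through these three points peaks at t≈5.683 with x≈4.02516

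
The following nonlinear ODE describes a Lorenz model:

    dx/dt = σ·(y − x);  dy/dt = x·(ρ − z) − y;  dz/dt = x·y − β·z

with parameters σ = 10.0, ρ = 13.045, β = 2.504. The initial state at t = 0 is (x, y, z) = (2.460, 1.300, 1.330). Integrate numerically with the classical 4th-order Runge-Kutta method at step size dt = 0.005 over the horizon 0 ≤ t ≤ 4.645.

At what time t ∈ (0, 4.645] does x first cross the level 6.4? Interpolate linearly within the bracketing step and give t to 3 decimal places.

t=0.000: state=(2.460, 1.300, 1.330)
step 1 (dt=0.005): k1=(-11.600, 27.519, -0.132), k2=(-10.622, 27.111, -0.002), k3=(-10.657, 27.140, -0.002), k4=(-9.710, 26.759, 0.125); state += dt/6·(k1+2k2+2k3+k4)
t=0.005: state=(2.407, 1.436, 1.330)
t=0.010: state=(2.363, 1.568, 1.331)
t=0.015: state=(2.327, 1.697, 1.334)
continuing one RK4 step at a time; state shown every 40 steps (Δt=0.2):
t=0.200: state=(4.498, 7.026, 2.943)
t=0.265: state=(6.396, 9.652, 5.251)
next step: t=0.270: state=(6.560, 9.852, 5.500) — x has crossed 6.4
linear interpolation between t=0.265 (6.39640) and t=0.270 (6.56011) → t≈0.265

t = 0.265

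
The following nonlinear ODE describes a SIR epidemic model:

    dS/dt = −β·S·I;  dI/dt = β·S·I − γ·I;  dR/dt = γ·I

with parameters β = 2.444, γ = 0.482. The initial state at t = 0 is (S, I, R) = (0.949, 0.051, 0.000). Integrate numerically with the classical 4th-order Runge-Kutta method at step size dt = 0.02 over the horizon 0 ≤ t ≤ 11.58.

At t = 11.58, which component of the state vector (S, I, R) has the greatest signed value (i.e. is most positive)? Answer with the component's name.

t=0.000: state=(0.949, 0.051, 0.000)
step 1 (dt=0.02): k1=(-0.118, 0.094, 0.025), k2=(-0.120, 0.095, 0.025), k3=(-0.120, 0.095, 0.025), k4=(-0.122, 0.097, 0.026); state += dt/6·(k1+2k2+2k3+k4)
t=0.020: state=(0.947, 0.053, 0.001)
t=0.040: state=(0.944, 0.055, 0.001)
t=0.060: state=(0.942, 0.057, 0.002)
continuing one RK4 step at a time; state shown every 25 steps (Δt=0.5):
t=0.500: state=(0.858, 0.122, 0.020)
t=1.000: state=(0.688, 0.248, 0.063)
t=1.500: state=(0.464, 0.395, 0.141)
t=2.000: state=(0.269, 0.482, 0.249)
t=2.500: state=(0.148, 0.485, 0.367)
t=3.000: state=(0.084, 0.438, 0.479)
t=3.500: state=(0.051, 0.373, 0.576)
t=4.000: state=(0.034, 0.308, 0.658)
t=4.500: state=(0.024, 0.251, 0.725)
t=5.000: state=(0.018, 0.202, 0.780)
t=5.500: state=(0.015, 0.162, 0.823)
t=6.000: state=(0.012, 0.129, 0.858)
t=6.500: state=(0.011, 0.103, 0.886)
t=7.000: state=(0.009, 0.082, 0.909)
t=7.500: state=(0.009, 0.065, 0.926)
t=8.000: state=(0.008, 0.052, 0.940)
t=8.500: state=(0.008, 0.041, 0.951)
t=9.000: state=(0.007, 0.033, 0.960)
t=9.500: state=(0.007, 0.026, 0.967)
t=10.000: state=(0.007, 0.020, 0.973)
t=10.500: state=(0.007, 0.016, 0.977)
t=11.000: state=(0.007, 0.013, 0.981)
t=11.500: state=(0.006, 0.010, 0.983)
t=11.580: state=(0.006, 0.010, 0.984)
compare at T: S=0.006, I=0.010, R=0.984

largest component: R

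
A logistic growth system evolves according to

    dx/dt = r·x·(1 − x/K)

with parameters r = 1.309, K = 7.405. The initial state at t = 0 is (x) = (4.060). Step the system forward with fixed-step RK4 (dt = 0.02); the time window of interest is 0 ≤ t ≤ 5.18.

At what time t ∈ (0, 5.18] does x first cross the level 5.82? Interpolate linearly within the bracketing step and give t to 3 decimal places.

t=0.000: state=(4.060)
step 1 (dt=0.02): k1=(2.401), k2=(2.398), k3=(2.398), k4=(2.394); state += dt/6·(k1+2k2+2k3+k4)
t=0.020: state=(4.108)
t=0.040: state=(4.156)
t=0.060: state=(4.203)
continuing one RK4 step at a time; state shown every 10 steps (Δt=0.2):
t=0.200: state=(4.531)
t=0.400: state=(4.976)
t=0.600: state=(5.383)
t=0.800: state=(5.744)
t=0.840: state=(5.811)
next step: t=0.860: state=(5.843) — x has crossed 5.82
linear interpolation between t=0.840 (5.81071) and t=0.860 (5.84322) → t≈0.846

t = 0.846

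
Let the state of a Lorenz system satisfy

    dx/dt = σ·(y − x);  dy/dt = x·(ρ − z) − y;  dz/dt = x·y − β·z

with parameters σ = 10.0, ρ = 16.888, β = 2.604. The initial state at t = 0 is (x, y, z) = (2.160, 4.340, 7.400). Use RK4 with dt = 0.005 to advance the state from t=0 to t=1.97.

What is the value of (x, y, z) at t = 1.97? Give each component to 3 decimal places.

t=0.000: state=(2.160, 4.340, 7.400)
step 1 (dt=0.005): k1=(21.800, 16.154, -9.895), k2=(21.659, 16.686, -9.505), k3=(21.676, 16.679, -9.506), k4=(21.550, 17.207, -9.112); state += dt/6·(k1+2k2+2k3+k4)
t=0.005: state=(2.268, 4.423, 7.352)
t=0.010: state=(2.376, 4.512, 7.309)
t=0.015: state=(2.482, 4.606, 7.269)
continuing one RK4 step at a time; state shown every 20 steps (Δt=0.1):
t=0.100: state=(4.396, 6.937, 7.351)
t=0.200: state=(7.428, 10.852, 10.405)
t=0.300: state=(10.416, 12.234, 17.744)
t=0.400: state=(9.867, 6.983, 22.869)
t=0.500: state=(6.067, 2.228, 20.661)
t=0.600: state=(3.146, 1.224, 16.523)
t=0.700: state=(2.037, 1.596, 13.027)
t=0.800: state=(2.043, 2.433, 10.387)
t=0.900: state=(2.782, 3.887, 8.665)
t=1.000: state=(4.331, 6.368, 8.278)
t=1.100: state=(6.873, 9.832, 10.443)
t=1.200: state=(9.655, 11.717, 16.339)
t=1.300: state=(9.889, 8.093, 21.718)
t=1.400: state=(6.871, 3.370, 20.867)
t=1.500: state=(3.968, 1.879, 17.202)
t=1.600: state=(2.688, 2.115, 13.795)
t=1.700: state=(2.627, 3.012, 11.208)
t=1.800: state=(3.407, 4.587, 9.631)
t=1.900: state=(5.025, 7.094, 9.591)
t=1.970: state=(6.667, 9.230, 11.075)

(x, y, z) = (6.667, 9.230, 11.075)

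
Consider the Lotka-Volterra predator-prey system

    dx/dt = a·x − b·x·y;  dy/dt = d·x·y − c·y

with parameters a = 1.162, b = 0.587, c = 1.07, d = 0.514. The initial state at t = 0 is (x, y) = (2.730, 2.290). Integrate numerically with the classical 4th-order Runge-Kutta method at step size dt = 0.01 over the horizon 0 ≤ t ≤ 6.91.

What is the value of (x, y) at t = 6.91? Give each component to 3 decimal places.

t=0.000: state=(2.730, 2.290)
step 1 (dt=0.01): k1=(-0.497, 0.763), k2=(-0.503, 0.761), k3=(-0.503, 0.761), k4=(-0.509, 0.760); state += dt/6·(k1+2k2+2k3+k4)
t=0.010: state=(2.725, 2.298)
t=0.020: state=(2.720, 2.305)
t=0.030: state=(2.715, 2.313)
continuing one RK4 step at a time; state shown every 25 steps (Δt=0.25):
t=0.250: state=(2.574, 2.466)
t=0.500: state=(2.373, 2.594)
t=0.750: state=(2.156, 2.655)
t=1.000: state=(1.953, 2.645)
t=1.250: state=(1.779, 2.572)
t=1.500: state=(1.645, 2.452)
t=1.750: state=(1.551, 2.303)
t=2.000: state=(1.497, 2.143)
t=2.250: state=(1.478, 1.984)
t=2.500: state=(1.494, 1.838)
t=2.750: state=(1.540, 1.708)
t=3.000: state=(1.616, 1.601)
t=3.250: state=(1.719, 1.517)
t=3.500: state=(1.848, 1.460)
t=3.750: state=(2.000, 1.430)
t=4.000: state=(2.168, 1.430)
t=4.250: state=(2.346, 1.463)
t=4.500: state=(2.519, 1.531)
t=4.750: state=(2.671, 1.635)
t=5.000: state=(2.781, 1.778)
t=5.250: state=(2.830, 1.952)
t=5.500: state=(2.801, 2.147)
t=5.750: state=(2.694, 2.341)
t=6.000: state=(2.523, 2.506)
t=6.250: state=(2.314, 2.617)
t=6.500: state=(2.099, 2.660)
t=6.750: state=(1.902, 2.631)
t=6.910: state=(1.793, 2.581)

(x, y) = (1.793, 2.581)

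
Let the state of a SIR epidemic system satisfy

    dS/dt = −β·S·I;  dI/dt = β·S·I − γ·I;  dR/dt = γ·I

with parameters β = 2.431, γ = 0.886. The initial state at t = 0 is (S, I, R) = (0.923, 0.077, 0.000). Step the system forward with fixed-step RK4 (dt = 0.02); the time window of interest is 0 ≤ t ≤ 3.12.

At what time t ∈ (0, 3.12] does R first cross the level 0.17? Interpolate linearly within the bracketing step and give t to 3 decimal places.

t=0.000: state=(0.923, 0.077, 0.000)
step 1 (dt=0.02): k1=(-0.173, 0.105, 0.068), k2=(-0.175, 0.106, 0.069), k3=(-0.175, 0.106, 0.069), k4=(-0.177, 0.107, 0.070); state += dt/6·(k1+2k2+2k3+k4)
t=0.020: state=(0.920, 0.079, 0.001)
t=0.040: state=(0.916, 0.081, 0.003)
t=0.060: state=(0.912, 0.083, 0.004)
continuing one RK4 step at a time; state shown every 10 steps (Δt=0.2):
t=0.200: state=(0.884, 0.100, 0.016)
t=0.400: state=(0.837, 0.127, 0.036)
t=0.600: state=(0.781, 0.158, 0.061)
t=0.800: state=(0.717, 0.191, 0.092)
t=1.000: state=(0.649, 0.223, 0.129)
t=1.180: state=(0.585, 0.249, 0.166)
next step: t=1.200: state=(0.578, 0.251, 0.171) — R has crossed 0.17
linear interpolation between t=1.180 (0.16626) and t=1.200 (0.17070) → t≈1.197

t = 1.197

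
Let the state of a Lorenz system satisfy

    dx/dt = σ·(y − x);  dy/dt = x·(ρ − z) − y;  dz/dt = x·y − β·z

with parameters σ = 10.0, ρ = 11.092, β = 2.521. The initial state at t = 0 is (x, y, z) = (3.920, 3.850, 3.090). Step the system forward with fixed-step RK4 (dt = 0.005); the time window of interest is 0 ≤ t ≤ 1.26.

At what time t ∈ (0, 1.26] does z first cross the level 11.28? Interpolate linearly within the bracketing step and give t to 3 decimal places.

t = 0.285

t=0.000: state=(3.920, 3.850, 3.090)
step 1 (dt=0.005): k1=(-0.700, 27.518, 7.302), k2=(0.005, 27.364, 7.519), k3=(-0.016, 27.376, 7.523), k4=(0.670, 27.233, 7.744); state += dt/6·(k1+2k2+2k3+k4)
t=0.005: state=(3.920, 3.987, 3.128)
t=0.010: state=(3.927, 4.122, 3.167)
t=0.015: state=(3.939, 4.257, 3.210)
continuing one RK4 step at a time; state shown every 10 steps (Δt=0.05):
t=0.050: state=(4.178, 5.181, 3.579)
t=0.100: state=(4.852, 6.489, 4.394)
t=0.150: state=(5.767, 7.745, 5.658)
t=0.200: state=(6.774, 8.761, 7.439)
t=0.250: state=(7.680, 9.232, 9.648)
t=0.285: state=(8.126, 9.083, 11.273)
next step: t=0.290: state=(8.171, 9.025, 11.498) — z has crossed 11.28
linear interpolation between t=0.285 (11.27298) and t=0.290 (11.49838) → t≈0.285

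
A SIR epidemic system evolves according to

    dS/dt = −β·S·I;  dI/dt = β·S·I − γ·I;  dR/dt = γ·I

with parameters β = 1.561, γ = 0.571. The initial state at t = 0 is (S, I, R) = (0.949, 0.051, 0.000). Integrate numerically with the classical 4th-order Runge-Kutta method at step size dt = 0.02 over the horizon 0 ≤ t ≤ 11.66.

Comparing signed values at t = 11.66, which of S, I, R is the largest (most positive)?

t=0.000: state=(0.949, 0.051, 0.000)
step 1 (dt=0.02): k1=(-0.076, 0.046, 0.029), k2=(-0.076, 0.047, 0.029), k3=(-0.076, 0.047, 0.029), k4=(-0.077, 0.047, 0.030); state += dt/6·(k1+2k2+2k3+k4)
t=0.020: state=(0.947, 0.052, 0.001)
t=0.040: state=(0.946, 0.053, 0.001)
t=0.060: state=(0.944, 0.054, 0.002)
continuing one RK4 step at a time; state shown every 25 steps (Δt=0.5):
t=0.500: state=(0.903, 0.079, 0.018)
t=1.000: state=(0.837, 0.117, 0.046)
t=1.500: state=(0.750, 0.164, 0.086)
t=2.000: state=(0.647, 0.213, 0.140)
t=2.500: state=(0.539, 0.254, 0.207)
t=3.000: state=(0.437, 0.279, 0.283)
t=3.500: state=(0.350, 0.285, 0.364)
t=4.000: state=(0.281, 0.274, 0.445)
t=4.500: state=(0.229, 0.251, 0.520)
t=5.000: state=(0.190, 0.222, 0.587)
t=5.500: state=(0.162, 0.191, 0.646)
t=6.000: state=(0.141, 0.162, 0.697)
t=6.500: state=(0.126, 0.135, 0.739)
t=7.000: state=(0.114, 0.111, 0.774)
t=7.500: state=(0.106, 0.091, 0.803)
t=8.000: state=(0.099, 0.074, 0.827)
t=8.500: state=(0.094, 0.060, 0.846)
t=9.000: state=(0.090, 0.049, 0.861)
t=9.500: state=(0.087, 0.039, 0.874)
t=10.000: state=(0.085, 0.031, 0.884)
t=10.500: state=(0.083, 0.025, 0.892)
t=11.000: state=(0.081, 0.020, 0.898)
t=11.500: state=(0.080, 0.016, 0.904)
t=11.660: state=(0.080, 0.015, 0.905)
compare at T: S=0.080, I=0.015, R=0.905

largest component: R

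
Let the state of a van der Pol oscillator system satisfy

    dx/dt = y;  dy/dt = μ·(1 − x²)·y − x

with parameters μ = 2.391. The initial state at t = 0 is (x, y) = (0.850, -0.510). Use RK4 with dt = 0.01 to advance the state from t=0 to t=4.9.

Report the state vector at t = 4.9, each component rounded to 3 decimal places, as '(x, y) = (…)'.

t=0.000: state=(0.850, -0.510)
step 1 (dt=0.01): k1=(-0.510, -1.188), k2=(-0.516, -1.195), k3=(-0.516, -1.195), k4=(-0.522, -1.202); state += dt/6·(k1+2k2+2k3+k4)
t=0.010: state=(0.845, -0.522)
t=0.020: state=(0.840, -0.534)
t=0.030: state=(0.834, -0.546)
continuing one RK4 step at a time; state shown every 20 steps (Δt=0.2):
t=0.200: state=(0.722, -0.785)
t=0.400: state=(0.527, -1.193)
t=0.600: state=(0.226, -1.884)
t=0.800: state=(-0.257, -3.016)
t=1.000: state=(-0.970, -3.888)
t=1.200: state=(-1.641, -2.431)
t=1.400: state=(-1.923, -0.597)
t=1.600: state=(-1.963, 0.059)
t=1.800: state=(-1.930, 0.231)
t=2.000: state=(-1.878, 0.284)
t=2.200: state=(-1.819, 0.310)
t=2.400: state=(-1.755, 0.331)
t=2.600: state=(-1.686, 0.354)
t=2.800: state=(-1.613, 0.382)
t=3.000: state=(-1.533, 0.416)
t=3.200: state=(-1.446, 0.459)
t=3.400: state=(-1.348, 0.517)
t=3.600: state=(-1.237, 0.598)
t=3.800: state=(-1.107, 0.716)
t=4.000: state=(-0.947, 0.900)
t=4.200: state=(-0.738, 1.212)
t=4.400: state=(-0.445, 1.784)
t=4.600: state=(0.008, 2.844)
t=4.800: state=(0.718, 4.178)
t=4.900: state=(1.144, 4.205)

(x, y) = (1.144, 4.205)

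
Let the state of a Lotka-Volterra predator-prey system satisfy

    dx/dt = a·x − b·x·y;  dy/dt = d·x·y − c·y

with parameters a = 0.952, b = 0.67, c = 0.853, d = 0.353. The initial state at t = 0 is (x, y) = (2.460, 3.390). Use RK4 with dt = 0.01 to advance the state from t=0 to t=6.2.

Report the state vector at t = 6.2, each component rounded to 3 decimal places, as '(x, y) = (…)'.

(x, y) = (5.765, 1.004)

t=0.000: state=(2.460, 3.390)
step 1 (dt=0.01): k1=(-3.245, 0.052), k2=(-3.224, 0.033), k3=(-3.224, 0.033), k4=(-3.203, 0.014); state += dt/6·(k1+2k2+2k3+k4)
t=0.010: state=(2.428, 3.390)
t=0.020: state=(2.396, 3.390)
t=0.030: state=(2.365, 3.390)
continuing one RK4 step at a time; state shown every 25 steps (Δt=0.25):
t=0.250: state=(1.778, 3.296)
t=0.500: state=(1.324, 3.049)
t=0.750: state=(1.034, 2.731)
t=1.000: state=(0.854, 2.397)
t=1.250: state=(0.745, 2.077)
t=1.500: state=(0.684, 1.787)
t=1.750: state=(0.658, 1.532)
t=2.000: state=(0.658, 1.311)
t=2.250: state=(0.681, 1.124)
t=2.500: state=(0.726, 0.966)
t=2.750: state=(0.792, 0.834)
t=3.000: state=(0.882, 0.726)
t=3.250: state=(0.999, 0.637)
t=3.500: state=(1.146, 0.566)
t=3.750: state=(1.329, 0.510)
t=4.000: state=(1.554, 0.467)
t=4.250: state=(1.828, 0.438)
t=4.500: state=(2.159, 0.422)
t=4.750: state=(2.553, 0.420)
t=5.000: state=(3.016, 0.433)
t=5.250: state=(3.550, 0.467)
t=5.500: state=(4.145, 0.530)
t=5.750: state=(4.773, 0.635)
t=6.000: state=(5.375, 0.803)
t=6.200: state=(5.765, 1.004)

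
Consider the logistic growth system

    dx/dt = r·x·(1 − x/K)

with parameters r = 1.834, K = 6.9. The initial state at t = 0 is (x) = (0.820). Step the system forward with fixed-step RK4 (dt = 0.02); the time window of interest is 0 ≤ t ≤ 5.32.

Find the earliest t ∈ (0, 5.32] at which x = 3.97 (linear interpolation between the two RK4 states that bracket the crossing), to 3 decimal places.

t = 1.258

t=0.000: state=(0.820)
step 1 (dt=0.02): k1=(1.325), k2=(1.344), k3=(1.344), k4=(1.363); state += dt/6·(k1+2k2+2k3+k4)
t=0.020: state=(0.847)
t=0.040: state=(0.875)
t=0.060: state=(0.903)
continuing one RK4 step at a time; state shown every 10 steps (Δt=0.2):
t=0.200: state=(1.124)
t=0.400: state=(1.513)
t=0.600: state=(1.990)
t=0.800: state=(2.547)
t=1.000: state=(3.158)
t=1.200: state=(3.789)
t=1.240: state=(3.914)
next step: t=1.260: state=(3.976) — x has crossed 3.97
linear interpolation between t=1.240 (3.91413) and t=1.260 (3.97610) → t≈1.258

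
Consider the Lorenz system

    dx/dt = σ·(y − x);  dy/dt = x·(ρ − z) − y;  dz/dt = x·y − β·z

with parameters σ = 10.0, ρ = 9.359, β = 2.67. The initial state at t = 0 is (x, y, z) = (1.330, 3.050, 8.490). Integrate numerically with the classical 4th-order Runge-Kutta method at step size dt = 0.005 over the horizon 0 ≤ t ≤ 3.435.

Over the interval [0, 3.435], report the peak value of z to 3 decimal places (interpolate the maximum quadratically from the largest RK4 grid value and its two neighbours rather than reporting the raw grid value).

max z = 10.087

t=0.000: state=(1.330, 3.050, 8.490)
step 1 (dt=0.005): k1=(17.200, -1.894, -18.612), k2=(16.723, -1.788, -18.363), k3=(16.737, -1.790, -18.368), k4=(16.274, -1.683, -18.124); state += dt/6·(k1+2k2+2k3+k4)
t=0.005: state=(1.414, 3.041, 8.398)
t=0.010: state=(1.493, 3.033, 8.309)
t=0.015: state=(1.568, 3.026, 8.222)
continuing one RK4 step at a time; state shown every 40 steps (Δt=0.2):
t=0.200: state=(2.977, 3.520, 6.164)
t=0.400: state=(4.322, 5.130, 6.108)
t=0.600: state=(5.784, 6.239, 8.327)
t=0.800: state=(5.594, 5.007, 10.080)
t=1.000: state=(4.278, 3.749, 9.102)
t=1.200: state=(3.794, 3.832, 7.584)
t=1.400: state=(4.286, 4.690, 7.096)
t=1.600: state=(5.122, 5.460, 7.973)
t=1.800: state=(5.327, 5.171, 9.122)
t=2.000: state=(4.728, 4.387, 9.037)
t=2.200: state=(4.270, 4.188, 8.197)
t=2.400: state=(4.394, 4.575, 7.712)
t=2.600: state=(4.835, 5.046, 8.004)
t=2.800: state=(5.060, 5.050, 8.638)
t=3.000: state=(4.835, 4.659, 8.793)
t=3.200: state=(4.533, 4.440, 8.409)
t=3.400: state=(4.512, 4.577, 8.058)
t=3.435: state=(4.538, 4.624, 8.034)
largest grid value and its neighbours: z(0.810)=10.08677, z(0.815)=10.08714, z(0.820)=10.08554
parabola through these three points peaks at t≈0.813 with z≈10.08724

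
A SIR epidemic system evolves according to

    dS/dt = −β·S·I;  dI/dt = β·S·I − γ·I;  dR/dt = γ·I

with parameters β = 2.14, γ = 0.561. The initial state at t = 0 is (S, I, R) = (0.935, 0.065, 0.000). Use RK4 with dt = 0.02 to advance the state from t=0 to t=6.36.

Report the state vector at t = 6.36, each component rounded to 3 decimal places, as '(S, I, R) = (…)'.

t=0.000: state=(0.935, 0.065, 0.000)
step 1 (dt=0.02): k1=(-0.130, 0.094, 0.036), k2=(-0.132, 0.095, 0.037), k3=(-0.132, 0.095, 0.037), k4=(-0.133, 0.096, 0.038); state += dt/6·(k1+2k2+2k3+k4)
t=0.020: state=(0.932, 0.067, 0.001)
t=0.040: state=(0.930, 0.069, 0.002)
t=0.060: state=(0.927, 0.071, 0.002)
continuing one RK4 step at a time; state shown every 25 steps (Δt=0.5):
t=0.500: state=(0.846, 0.128, 0.026)
t=1.000: state=(0.703, 0.222, 0.075)
t=1.500: state=(0.524, 0.324, 0.152)
t=2.000: state=(0.356, 0.391, 0.253)
t=2.500: state=(0.232, 0.403, 0.366)
t=3.000: state=(0.153, 0.372, 0.475)
t=3.500: state=(0.105, 0.322, 0.573)
t=4.000: state=(0.077, 0.268, 0.655)
t=4.500: state=(0.059, 0.217, 0.723)
t=5.000: state=(0.048, 0.174, 0.778)
t=5.500: state=(0.041, 0.138, 0.822)
t=6.000: state=(0.036, 0.108, 0.856)
t=6.360: state=(0.033, 0.091, 0.876)

(S, I, R) = (0.033, 0.091, 0.876)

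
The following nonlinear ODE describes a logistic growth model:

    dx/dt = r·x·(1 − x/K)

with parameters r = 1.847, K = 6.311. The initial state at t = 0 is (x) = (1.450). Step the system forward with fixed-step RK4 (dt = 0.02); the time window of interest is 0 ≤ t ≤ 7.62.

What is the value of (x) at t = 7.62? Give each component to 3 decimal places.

t=0.000: state=(1.450)
step 1 (dt=0.02): k1=(2.063), k2=(2.083), k3=(2.083), k4=(2.104); state += dt/6·(k1+2k2+2k3+k4)
t=0.020: state=(1.492)
t=0.040: state=(1.534)
t=0.060: state=(1.577)
continuing one RK4 step at a time; state shown every 25 steps (Δt=0.5):
t=0.500: state=(2.707)
t=1.000: state=(4.128)
t=1.500: state=(5.216)
t=2.000: state=(5.825)
t=2.500: state=(6.109)
t=3.000: state=(6.229)
t=3.500: state=(6.278)
t=4.000: state=(6.298)
t=4.500: state=(6.306)
t=5.000: state=(6.309)
t=5.500: state=(6.310)
t=6.000: state=(6.311)
t=6.500: state=(6.311)
t=7.000: state=(6.311)
t=7.500: state=(6.311)
t=7.620: state=(6.311)

(x) = (6.311)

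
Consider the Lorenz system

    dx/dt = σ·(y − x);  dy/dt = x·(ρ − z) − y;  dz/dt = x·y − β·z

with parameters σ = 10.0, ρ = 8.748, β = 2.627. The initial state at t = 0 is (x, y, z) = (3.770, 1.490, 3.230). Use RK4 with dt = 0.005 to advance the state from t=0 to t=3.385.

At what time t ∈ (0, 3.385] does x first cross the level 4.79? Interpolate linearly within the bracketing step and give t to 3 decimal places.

t = 0.317

t=0.000: state=(3.770, 1.490, 3.230)
step 1 (dt=0.005): k1=(-22.800, 19.313, -2.868), k2=(-21.747, 18.977, -2.755), k3=(-21.782, 18.991, -2.755), k4=(-20.761, 18.667, -2.646); state += dt/6·(k1+2k2+2k3+k4)
t=0.005: state=(3.661, 1.585, 3.216)
t=0.010: state=(3.562, 1.677, 3.204)
t=0.015: state=(3.472, 1.766, 3.192)
continuing one RK4 step at a time; state shown every 40 steps (Δt=0.2):
t=0.200: state=(3.482, 4.384, 3.437)
t=0.315: state=(4.765, 6.015, 4.705)
next step: t=0.320: state=(4.828, 6.081, 4.788) — x has crossed 4.79
linear interpolation between t=0.315 (4.76544) and t=0.320 (4.82800) → t≈0.317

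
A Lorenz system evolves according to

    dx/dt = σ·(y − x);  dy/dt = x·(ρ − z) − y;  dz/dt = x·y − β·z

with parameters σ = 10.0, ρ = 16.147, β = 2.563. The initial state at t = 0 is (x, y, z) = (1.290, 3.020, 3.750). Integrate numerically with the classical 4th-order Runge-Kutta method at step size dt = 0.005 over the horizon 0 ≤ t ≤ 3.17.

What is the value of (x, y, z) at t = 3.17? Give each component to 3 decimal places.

t=0.000: state=(1.290, 3.020, 3.750)
step 1 (dt=0.005): k1=(17.300, 12.972, -5.715), k2=(17.192, 13.495, -5.505), k3=(17.208, 13.490, -5.505), k4=(17.114, 14.009, -5.292); state += dt/6·(k1+2k2+2k3+k4)
t=0.005: state=(1.376, 3.087, 3.722)
t=0.010: state=(1.461, 3.160, 3.697)
t=0.015: state=(1.546, 3.238, 3.674)
continuing one RK4 step at a time; state shown every 40 steps (Δt=0.2):
t=0.200: state=(6.037, 9.718, 5.950)
t=0.400: state=(11.474, 9.653, 22.904)
t=0.600: state=(2.924, -0.151, 17.646)
t=0.800: state=(0.389, 0.143, 10.549)
t=1.000: state=(0.418, 0.607, 6.338)
t=1.200: state=(1.276, 2.073, 3.965)
t=1.400: state=(4.649, 7.620, 4.564)
t=1.600: state=(11.613, 12.724, 19.659)
t=1.800: state=(4.465, 0.251, 19.655)
t=2.000: state=(0.545, 0.059, 11.751)
t=2.200: state=(0.363, 0.492, 7.053)
t=2.400: state=(1.016, 1.629, 4.333)
t=2.600: state=(3.643, 6.014, 3.938)
t=2.800: state=(10.769, 13.881, 15.636)
t=3.000: state=(6.240, 1.203, 21.509)
t=3.170: state=(1.106, -0.094, 13.988)

(x, y, z) = (1.106, -0.094, 13.988)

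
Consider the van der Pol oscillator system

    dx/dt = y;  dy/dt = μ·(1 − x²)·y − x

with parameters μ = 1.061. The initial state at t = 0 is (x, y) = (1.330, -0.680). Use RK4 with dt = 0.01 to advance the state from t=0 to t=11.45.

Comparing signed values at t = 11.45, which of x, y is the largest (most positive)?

t=0.000: state=(1.330, -0.680)
step 1 (dt=0.01): k1=(-0.680, -0.775), k2=(-0.684, -0.775), k3=(-0.684, -0.775), k4=(-0.688, -0.775); state += dt/6·(k1+2k2+2k3+k4)
t=0.010: state=(1.323, -0.688)
t=0.020: state=(1.316, -0.696)
t=0.030: state=(1.309, -0.703)
continuing one RK4 step at a time; state shown every 50 steps (Δt=0.5):
t=0.500: state=(0.886, -1.128)
t=1.000: state=(0.139, -1.949)
t=1.500: state=(-1.066, -2.581)
t=2.000: state=(-1.916, -0.633)
t=2.500: state=(-1.923, 0.367)
t=3.000: state=(-1.661, 0.651)
t=3.500: state=(-1.275, 0.912)
t=4.000: state=(-0.710, 1.412)
t=4.500: state=(0.228, 2.418)
t=5.000: state=(1.514, 2.118)
t=5.500: state=(2.007, 0.085)
t=6.000: state=(1.870, -0.495)
t=6.500: state=(1.564, -0.722)
t=7.000: state=(1.135, -1.023)
t=7.500: state=(0.488, -1.652)
t=8.000: state=(-0.603, -2.684)
t=8.500: state=(-1.774, -1.407)
t=9.000: state=(-1.999, 0.181)
t=9.500: state=(-1.793, 0.568)
t=10.000: state=(-1.454, 0.793)
t=10.500: state=(-0.977, 1.157)
t=11.000: state=(-0.227, 1.945)
t=11.450: state=(0.863, 2.741)
compare at T: x=0.863, y=2.741

largest component: y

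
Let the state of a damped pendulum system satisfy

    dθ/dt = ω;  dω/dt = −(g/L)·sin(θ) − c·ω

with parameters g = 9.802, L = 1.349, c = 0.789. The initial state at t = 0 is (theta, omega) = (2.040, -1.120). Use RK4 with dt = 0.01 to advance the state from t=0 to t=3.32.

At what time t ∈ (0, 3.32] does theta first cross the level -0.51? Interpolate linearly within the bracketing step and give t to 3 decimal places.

t=0.000: state=(2.040, -1.120)
step 1 (dt=0.01): k1=(-1.120, -5.597), k2=(-1.148, -5.593), k3=(-1.148, -5.594), k4=(-1.176, -5.590); state += dt/6·(k1+2k2+2k3+k4)
t=0.010: state=(2.029, -1.176)
t=0.020: state=(2.016, -1.232)
t=0.030: state=(2.004, -1.288)
continuing one RK4 step at a time; state shown every 20 steps (Δt=0.2):
t=0.200: state=(1.705, -2.228)
t=0.400: state=(1.156, -3.219)
t=0.600: state=(0.451, -3.696)
t=0.800: state=(-0.260, -3.260)
t=0.880: state=(-0.505, -2.848)
next step: t=0.890: state=(-0.533, -2.790) — theta has crossed -0.51
linear interpolation between t=0.880 (-0.50518) and t=0.890 (-0.53337) → t≈0.882

t = 0.882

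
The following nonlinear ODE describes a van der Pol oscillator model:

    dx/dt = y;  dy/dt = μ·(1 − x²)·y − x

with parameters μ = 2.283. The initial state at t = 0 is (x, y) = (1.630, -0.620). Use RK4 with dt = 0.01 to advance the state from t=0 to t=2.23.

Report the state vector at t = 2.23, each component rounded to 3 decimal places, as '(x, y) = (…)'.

t=0.000: state=(1.630, -0.620)
step 1 (dt=0.01): k1=(-0.620, 0.715), k2=(-0.616, 0.691), k3=(-0.617, 0.691), k4=(-0.613, 0.667); state += dt/6·(k1+2k2+2k3+k4)
t=0.010: state=(1.624, -0.613)
t=0.020: state=(1.618, -0.607)
t=0.030: state=(1.612, -0.601)
continuing one RK4 step at a time; state shown every 10 steps (Δt=0.1):
t=0.100: state=(1.571, -0.569)
t=0.200: state=(1.515, -0.548)
t=0.300: state=(1.461, -0.546)
t=0.400: state=(1.406, -0.556)
t=0.500: state=(1.349, -0.578)
t=0.600: state=(1.290, -0.610)
t=0.700: state=(1.227, -0.652)
t=0.800: state=(1.159, -0.706)
t=0.900: state=(1.085, -0.774)
t=1.000: state=(1.003, -0.862)
t=1.100: state=(0.912, -0.975)
t=1.200: state=(0.807, -1.123)
t=1.300: state=(0.686, -1.320)
t=1.400: state=(0.541, -1.587)
t=1.500: state=(0.365, -1.951)
t=1.600: state=(0.147, -2.441)
t=1.700: state=(-0.128, -3.065)
t=1.800: state=(-0.468, -3.737)
t=1.900: state=(-0.867, -4.163)
t=2.000: state=(-1.278, -3.902)
t=2.100: state=(-1.621, -2.884)
t=2.200: state=(-1.848, -1.668)
t=2.230: state=(-1.893, -1.354)

(x, y) = (-1.893, -1.354)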